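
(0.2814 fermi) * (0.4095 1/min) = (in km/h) 6.914e-18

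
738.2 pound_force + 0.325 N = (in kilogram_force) 334.9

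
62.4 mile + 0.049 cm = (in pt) 2.847e+08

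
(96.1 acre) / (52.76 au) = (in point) 0.0001397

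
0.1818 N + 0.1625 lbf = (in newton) 0.9046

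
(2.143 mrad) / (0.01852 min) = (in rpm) 0.01842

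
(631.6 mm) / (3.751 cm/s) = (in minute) 0.2806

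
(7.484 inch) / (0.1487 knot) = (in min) 0.04142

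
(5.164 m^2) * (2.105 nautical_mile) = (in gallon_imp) 4.428e+06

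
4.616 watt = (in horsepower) 0.00619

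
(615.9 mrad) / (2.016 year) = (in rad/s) 9.688e-09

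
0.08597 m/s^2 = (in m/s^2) 0.08597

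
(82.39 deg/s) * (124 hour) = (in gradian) 4.087e+07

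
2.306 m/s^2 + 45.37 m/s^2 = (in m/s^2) 47.68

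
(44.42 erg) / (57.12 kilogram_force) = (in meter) 7.93e-09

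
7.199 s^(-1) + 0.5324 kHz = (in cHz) 5.396e+04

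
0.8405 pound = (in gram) 381.2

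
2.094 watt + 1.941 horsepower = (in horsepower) 1.944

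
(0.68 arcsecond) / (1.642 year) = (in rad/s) 6.367e-14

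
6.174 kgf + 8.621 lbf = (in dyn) 9.889e+06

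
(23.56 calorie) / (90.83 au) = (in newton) 7.255e-12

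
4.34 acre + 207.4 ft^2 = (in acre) 4.345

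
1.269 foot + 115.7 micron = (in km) 0.0003869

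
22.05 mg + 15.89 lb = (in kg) 7.208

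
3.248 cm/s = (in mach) 9.539e-05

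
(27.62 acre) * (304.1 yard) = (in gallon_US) 8.211e+09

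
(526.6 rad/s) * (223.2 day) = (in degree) 5.819e+11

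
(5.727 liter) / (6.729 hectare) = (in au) 5.689e-19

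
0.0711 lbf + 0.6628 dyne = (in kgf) 0.03225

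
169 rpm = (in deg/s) 1014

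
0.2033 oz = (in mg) 5763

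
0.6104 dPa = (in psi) 8.853e-06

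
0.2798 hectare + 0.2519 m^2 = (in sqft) 3.012e+04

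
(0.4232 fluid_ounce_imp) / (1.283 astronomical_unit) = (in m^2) 6.265e-17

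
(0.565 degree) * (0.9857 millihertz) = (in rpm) 9.282e-05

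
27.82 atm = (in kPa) 2819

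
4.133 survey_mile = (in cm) 6.651e+05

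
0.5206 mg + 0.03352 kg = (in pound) 0.0739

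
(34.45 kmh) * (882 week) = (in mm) 5.105e+12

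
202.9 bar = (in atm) 200.2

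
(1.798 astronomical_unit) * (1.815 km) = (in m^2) 4.882e+14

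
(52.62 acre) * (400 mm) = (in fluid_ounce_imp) 2.998e+09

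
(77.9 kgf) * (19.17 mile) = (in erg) 2.357e+14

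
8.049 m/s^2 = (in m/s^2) 8.049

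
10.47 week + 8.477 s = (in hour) 1759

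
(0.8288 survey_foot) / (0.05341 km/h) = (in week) 2.815e-05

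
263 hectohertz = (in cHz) 2.63e+06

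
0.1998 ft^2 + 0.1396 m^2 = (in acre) 3.908e-05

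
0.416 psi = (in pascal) 2868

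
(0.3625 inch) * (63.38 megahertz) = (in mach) 1714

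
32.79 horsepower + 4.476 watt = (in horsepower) 32.8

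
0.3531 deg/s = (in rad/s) 0.006163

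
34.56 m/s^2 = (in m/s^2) 34.56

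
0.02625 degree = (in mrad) 0.4581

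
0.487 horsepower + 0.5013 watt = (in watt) 363.7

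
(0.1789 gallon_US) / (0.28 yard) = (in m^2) 0.002645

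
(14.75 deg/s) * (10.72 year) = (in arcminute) 2.992e+11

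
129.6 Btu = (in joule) 1.367e+05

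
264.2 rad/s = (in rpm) 2523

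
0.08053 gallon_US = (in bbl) 0.001917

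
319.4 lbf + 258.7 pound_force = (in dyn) 2.572e+08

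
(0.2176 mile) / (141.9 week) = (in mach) 1.198e-08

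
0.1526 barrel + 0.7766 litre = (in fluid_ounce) 846.6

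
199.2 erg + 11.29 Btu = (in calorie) 2847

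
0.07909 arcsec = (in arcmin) 0.001318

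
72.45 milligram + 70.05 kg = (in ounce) 2471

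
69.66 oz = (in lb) 4.354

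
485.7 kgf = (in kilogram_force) 485.7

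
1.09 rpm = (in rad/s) 0.1141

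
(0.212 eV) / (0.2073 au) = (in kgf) 1.117e-31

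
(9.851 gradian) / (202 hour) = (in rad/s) 2.128e-07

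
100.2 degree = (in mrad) 1749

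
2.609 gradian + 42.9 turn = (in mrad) 2.696e+05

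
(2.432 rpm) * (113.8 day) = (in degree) 1.435e+08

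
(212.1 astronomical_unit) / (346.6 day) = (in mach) 3112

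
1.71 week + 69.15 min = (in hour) 288.4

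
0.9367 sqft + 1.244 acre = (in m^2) 5034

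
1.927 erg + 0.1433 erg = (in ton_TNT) 4.948e-17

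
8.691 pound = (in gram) 3942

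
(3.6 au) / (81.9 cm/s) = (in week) 1.087e+06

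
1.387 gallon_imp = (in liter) 6.305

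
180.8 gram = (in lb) 0.3986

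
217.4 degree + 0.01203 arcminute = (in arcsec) 7.826e+05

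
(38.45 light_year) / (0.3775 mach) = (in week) 4.679e+09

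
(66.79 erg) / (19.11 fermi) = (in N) 3.495e+08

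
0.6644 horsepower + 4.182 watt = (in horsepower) 0.67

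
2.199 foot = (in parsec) 2.172e-17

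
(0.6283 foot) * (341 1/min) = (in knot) 2.116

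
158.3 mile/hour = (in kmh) 254.8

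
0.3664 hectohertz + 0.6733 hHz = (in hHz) 1.04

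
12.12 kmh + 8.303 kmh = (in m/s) 5.673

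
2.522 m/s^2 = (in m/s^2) 2.522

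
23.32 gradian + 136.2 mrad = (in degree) 28.79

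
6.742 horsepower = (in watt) 5028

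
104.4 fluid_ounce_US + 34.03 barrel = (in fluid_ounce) 1.83e+05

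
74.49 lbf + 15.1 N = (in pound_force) 77.88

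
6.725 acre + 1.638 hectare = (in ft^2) 4.693e+05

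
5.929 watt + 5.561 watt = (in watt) 11.49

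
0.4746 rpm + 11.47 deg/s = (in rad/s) 0.2499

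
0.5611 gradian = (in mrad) 8.814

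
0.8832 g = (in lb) 0.001947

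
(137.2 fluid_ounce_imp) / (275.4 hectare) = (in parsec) 4.587e-26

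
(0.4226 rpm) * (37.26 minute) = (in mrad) 9.894e+04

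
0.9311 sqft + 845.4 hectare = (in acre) 2089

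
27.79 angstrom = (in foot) 9.117e-09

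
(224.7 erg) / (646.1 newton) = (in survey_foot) 1.141e-07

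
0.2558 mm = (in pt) 0.7251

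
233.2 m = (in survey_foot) 765.1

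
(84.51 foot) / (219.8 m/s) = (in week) 1.938e-07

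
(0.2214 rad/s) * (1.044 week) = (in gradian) 8.9e+06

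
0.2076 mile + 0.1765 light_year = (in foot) 5.478e+15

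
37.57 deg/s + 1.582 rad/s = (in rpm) 21.37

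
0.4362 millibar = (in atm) 0.0004305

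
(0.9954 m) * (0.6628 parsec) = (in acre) 5.031e+12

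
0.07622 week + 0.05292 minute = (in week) 0.07623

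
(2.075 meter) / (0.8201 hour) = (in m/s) 0.0007028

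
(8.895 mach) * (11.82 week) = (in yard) 2.368e+10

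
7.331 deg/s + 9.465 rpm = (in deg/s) 64.12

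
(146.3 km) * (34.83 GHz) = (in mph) 1.14e+16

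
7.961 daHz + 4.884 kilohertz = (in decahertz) 496.4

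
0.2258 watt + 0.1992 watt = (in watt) 0.425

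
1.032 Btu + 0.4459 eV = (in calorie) 260.2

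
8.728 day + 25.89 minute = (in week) 1.249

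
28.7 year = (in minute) 1.508e+07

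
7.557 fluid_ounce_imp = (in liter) 0.2147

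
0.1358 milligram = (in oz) 4.79e-06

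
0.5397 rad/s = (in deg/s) 30.92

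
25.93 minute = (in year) 4.933e-05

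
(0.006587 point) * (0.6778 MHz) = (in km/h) 5.67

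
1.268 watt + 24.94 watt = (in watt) 26.21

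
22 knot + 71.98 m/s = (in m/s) 83.3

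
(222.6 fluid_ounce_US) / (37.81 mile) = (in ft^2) 1.165e-06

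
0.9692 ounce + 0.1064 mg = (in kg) 0.02748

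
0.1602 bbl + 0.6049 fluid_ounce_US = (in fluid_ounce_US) 861.8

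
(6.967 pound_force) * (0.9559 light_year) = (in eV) 1.749e+36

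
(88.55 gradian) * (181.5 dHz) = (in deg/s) 1446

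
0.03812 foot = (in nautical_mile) 6.274e-06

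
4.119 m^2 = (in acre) 0.001018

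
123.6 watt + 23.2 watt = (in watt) 146.8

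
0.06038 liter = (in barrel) 0.0003798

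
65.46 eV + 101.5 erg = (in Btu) 9.62e-09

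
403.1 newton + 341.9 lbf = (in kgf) 196.2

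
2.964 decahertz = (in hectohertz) 0.2964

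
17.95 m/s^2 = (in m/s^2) 17.95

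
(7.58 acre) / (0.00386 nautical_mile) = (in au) 2.868e-08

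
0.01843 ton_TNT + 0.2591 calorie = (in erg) 7.711e+14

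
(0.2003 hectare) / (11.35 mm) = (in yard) 1.93e+05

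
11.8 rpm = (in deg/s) 70.8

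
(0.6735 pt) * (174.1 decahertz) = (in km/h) 1.489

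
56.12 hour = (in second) 2.02e+05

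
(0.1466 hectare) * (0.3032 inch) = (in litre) 1.129e+04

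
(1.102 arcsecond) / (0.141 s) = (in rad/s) 3.789e-05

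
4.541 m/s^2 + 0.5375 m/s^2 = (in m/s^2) 5.079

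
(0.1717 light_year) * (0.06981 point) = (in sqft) 4.306e+11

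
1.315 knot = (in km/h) 2.435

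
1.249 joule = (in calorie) 0.2985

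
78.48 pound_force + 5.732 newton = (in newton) 354.8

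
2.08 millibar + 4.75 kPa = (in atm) 0.04893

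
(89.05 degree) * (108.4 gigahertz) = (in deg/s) 9.653e+12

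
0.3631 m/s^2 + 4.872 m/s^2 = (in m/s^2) 5.235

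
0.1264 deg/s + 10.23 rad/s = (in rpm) 97.71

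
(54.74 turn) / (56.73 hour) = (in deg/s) 0.09649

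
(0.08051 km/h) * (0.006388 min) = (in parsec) 2.778e-19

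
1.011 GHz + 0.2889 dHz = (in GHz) 1.011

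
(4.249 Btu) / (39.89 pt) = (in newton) 3.186e+05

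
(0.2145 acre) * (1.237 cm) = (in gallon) 2837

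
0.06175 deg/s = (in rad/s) 0.001078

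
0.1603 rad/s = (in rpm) 1.531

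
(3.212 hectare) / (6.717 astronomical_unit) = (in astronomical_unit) 2.137e-19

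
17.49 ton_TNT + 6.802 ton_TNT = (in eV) 6.344e+29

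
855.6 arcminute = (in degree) 14.26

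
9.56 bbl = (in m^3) 1.52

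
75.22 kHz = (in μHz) 7.522e+10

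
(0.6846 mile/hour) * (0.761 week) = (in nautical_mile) 76.06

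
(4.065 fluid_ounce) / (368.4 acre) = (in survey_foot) 2.646e-10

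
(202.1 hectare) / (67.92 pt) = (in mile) 5.241e+04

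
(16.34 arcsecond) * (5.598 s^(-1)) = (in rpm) 0.004235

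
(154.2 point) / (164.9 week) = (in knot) 1.06e-09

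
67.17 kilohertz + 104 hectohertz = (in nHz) 7.757e+13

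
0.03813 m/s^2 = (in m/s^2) 0.03813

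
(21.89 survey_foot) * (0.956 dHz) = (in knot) 1.24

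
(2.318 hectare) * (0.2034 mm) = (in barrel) 29.66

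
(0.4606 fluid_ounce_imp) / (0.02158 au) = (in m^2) 4.054e-15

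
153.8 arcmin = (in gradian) 2.848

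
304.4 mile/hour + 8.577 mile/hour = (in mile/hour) 313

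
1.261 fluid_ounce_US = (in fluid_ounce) 1.261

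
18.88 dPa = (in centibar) 0.001888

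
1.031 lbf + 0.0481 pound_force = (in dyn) 4.8e+05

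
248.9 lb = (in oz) 3982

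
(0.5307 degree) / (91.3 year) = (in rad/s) 3.217e-12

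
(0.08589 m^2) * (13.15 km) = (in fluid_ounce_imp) 3.975e+07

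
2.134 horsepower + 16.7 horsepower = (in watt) 1.404e+04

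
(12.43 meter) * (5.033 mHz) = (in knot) 0.1216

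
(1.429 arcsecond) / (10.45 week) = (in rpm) 1.047e-11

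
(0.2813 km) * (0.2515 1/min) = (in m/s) 1.179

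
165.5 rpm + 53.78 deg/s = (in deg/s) 1047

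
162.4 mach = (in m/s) 5.53e+04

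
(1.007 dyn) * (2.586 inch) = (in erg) 6.614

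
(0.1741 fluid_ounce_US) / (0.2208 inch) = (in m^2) 0.0009181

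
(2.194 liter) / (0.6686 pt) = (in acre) 0.002299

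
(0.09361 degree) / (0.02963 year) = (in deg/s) 1.002e-07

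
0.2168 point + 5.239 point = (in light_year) 2.034e-19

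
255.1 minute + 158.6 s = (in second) 1.546e+04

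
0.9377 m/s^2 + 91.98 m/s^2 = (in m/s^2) 92.92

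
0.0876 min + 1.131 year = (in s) 3.567e+07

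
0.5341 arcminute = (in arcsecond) 32.05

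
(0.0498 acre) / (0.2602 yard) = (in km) 0.847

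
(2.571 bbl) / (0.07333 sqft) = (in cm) 6000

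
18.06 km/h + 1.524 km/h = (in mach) 0.01598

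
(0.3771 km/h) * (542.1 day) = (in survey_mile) 3049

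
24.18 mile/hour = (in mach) 0.03175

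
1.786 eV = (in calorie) 6.839e-20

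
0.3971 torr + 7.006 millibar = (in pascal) 753.5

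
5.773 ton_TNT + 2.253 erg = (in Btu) 2.289e+07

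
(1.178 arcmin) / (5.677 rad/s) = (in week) 9.98e-11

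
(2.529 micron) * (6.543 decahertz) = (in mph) 0.0003702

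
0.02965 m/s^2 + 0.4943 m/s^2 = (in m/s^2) 0.524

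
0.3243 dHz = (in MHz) 3.243e-08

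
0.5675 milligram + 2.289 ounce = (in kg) 0.06489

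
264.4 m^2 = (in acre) 0.06533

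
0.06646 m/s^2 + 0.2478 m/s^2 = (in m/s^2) 0.3143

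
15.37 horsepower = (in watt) 1.146e+04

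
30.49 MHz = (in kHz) 3.049e+04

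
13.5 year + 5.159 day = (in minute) 7.103e+06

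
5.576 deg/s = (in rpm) 0.9293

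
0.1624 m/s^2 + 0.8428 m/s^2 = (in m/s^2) 1.005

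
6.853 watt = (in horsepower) 0.00919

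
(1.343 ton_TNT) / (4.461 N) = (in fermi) 1.26e+24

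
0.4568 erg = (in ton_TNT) 1.092e-17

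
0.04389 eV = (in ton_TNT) 1.681e-30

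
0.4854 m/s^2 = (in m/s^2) 0.4854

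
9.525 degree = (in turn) 0.02646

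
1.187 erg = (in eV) 7.409e+11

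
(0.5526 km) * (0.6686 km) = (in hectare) 36.95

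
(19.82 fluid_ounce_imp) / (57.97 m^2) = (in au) 6.494e-17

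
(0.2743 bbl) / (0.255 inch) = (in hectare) 0.0006733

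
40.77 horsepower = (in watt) 3.04e+04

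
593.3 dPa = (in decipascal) 593.3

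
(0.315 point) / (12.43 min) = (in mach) 4.376e-10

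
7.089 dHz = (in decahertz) 0.07089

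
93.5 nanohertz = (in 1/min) 5.61e-06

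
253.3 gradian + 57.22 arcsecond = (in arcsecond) 8.207e+05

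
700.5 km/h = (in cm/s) 1.946e+04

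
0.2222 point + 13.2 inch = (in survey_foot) 1.1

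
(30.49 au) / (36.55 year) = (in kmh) 1.425e+04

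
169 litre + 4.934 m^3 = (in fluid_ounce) 1.726e+05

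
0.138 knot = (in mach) 0.0002085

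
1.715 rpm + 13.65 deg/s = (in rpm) 3.99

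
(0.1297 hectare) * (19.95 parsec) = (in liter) 7.984e+23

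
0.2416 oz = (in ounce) 0.2416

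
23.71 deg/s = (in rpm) 3.952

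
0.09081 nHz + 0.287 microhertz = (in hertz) 2.871e-07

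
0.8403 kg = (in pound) 1.853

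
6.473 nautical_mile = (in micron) 1.199e+10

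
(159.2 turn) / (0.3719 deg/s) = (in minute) 2568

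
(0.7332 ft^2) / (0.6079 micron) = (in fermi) 1.121e+20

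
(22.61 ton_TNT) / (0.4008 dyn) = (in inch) 9.292e+17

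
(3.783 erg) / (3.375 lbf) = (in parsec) 8.166e-25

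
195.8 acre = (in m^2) 7.924e+05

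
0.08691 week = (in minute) 876.1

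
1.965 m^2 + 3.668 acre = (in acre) 3.668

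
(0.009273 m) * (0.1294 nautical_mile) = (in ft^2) 23.92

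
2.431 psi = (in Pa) 1.676e+04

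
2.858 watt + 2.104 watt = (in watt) 4.962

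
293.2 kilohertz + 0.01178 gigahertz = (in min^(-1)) 7.244e+08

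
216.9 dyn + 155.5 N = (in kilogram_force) 15.86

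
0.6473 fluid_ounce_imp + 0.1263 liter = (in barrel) 0.0009101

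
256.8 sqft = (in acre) 0.005895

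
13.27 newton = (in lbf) 2.983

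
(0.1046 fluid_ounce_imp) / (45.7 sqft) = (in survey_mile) 4.35e-10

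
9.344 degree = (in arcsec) 3.364e+04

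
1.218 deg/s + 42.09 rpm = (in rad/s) 4.429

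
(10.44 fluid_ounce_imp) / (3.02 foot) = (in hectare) 3.223e-08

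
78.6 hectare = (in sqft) 8.46e+06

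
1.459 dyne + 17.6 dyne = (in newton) 0.0001906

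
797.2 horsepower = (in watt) 5.945e+05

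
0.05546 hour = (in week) 0.0003301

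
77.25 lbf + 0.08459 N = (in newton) 343.7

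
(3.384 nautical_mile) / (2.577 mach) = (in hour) 0.001984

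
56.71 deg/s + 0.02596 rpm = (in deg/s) 56.87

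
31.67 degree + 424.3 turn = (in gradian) 1.698e+05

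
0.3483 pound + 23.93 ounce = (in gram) 836.4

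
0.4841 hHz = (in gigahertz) 4.841e-08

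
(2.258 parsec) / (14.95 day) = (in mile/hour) 1.207e+11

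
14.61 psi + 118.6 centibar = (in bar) 2.193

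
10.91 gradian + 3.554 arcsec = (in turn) 0.02728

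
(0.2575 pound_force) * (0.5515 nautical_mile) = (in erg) 1.17e+10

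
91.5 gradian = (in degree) 82.35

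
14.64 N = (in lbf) 3.291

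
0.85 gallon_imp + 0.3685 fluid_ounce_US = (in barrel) 0.02437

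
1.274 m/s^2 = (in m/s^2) 1.274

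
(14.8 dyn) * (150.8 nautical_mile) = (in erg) 4.133e+08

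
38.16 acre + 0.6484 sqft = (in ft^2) 1.662e+06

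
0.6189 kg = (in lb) 1.364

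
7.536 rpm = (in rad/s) 0.7892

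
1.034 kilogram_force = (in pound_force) 2.28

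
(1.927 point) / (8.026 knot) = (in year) 5.221e-12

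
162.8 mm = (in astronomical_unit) 1.088e-12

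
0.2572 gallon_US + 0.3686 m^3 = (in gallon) 97.63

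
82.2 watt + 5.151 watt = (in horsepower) 0.1171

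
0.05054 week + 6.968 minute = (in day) 0.3586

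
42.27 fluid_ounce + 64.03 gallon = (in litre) 243.6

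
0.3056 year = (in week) 15.93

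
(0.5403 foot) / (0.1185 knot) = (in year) 8.566e-08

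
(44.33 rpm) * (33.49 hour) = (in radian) 5.597e+05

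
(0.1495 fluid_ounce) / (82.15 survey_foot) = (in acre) 4.363e-11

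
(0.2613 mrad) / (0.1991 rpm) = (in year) 3.974e-10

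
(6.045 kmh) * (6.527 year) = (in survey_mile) 2.148e+05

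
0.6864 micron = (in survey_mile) 4.265e-10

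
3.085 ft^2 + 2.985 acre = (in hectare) 1.208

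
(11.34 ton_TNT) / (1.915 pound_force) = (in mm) 5.57e+12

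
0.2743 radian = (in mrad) 274.3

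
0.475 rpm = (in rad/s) 0.04974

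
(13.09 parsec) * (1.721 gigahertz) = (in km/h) 2.502e+27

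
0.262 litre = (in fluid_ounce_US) 8.859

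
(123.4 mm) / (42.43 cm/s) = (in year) 9.222e-09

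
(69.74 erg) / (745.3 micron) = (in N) 0.009357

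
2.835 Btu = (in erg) 2.991e+10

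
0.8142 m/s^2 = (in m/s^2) 0.8142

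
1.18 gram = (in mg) 1180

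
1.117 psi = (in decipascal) 7.701e+04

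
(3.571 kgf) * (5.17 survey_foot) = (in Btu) 0.0523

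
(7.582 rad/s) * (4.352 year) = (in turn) 1.656e+08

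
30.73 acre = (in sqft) 1.339e+06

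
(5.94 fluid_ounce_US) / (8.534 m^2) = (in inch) 0.0008104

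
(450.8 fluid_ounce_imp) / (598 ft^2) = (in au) 1.541e-15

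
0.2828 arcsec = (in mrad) 0.001371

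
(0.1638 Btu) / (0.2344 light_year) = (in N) 7.793e-14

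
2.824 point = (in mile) 6.19e-07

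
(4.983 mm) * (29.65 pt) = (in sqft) 0.000561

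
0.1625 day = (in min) 234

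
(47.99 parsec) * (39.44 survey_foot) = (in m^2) 1.78e+19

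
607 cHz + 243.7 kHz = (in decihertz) 2.437e+06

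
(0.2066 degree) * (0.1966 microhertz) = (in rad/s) 7.089e-10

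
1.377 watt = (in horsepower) 0.001847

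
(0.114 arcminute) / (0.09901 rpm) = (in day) 3.702e-08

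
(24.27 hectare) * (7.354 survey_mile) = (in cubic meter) 2.872e+09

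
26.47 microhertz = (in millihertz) 0.02647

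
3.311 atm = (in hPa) 3355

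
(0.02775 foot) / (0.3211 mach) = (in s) 7.736e-05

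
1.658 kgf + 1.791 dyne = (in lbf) 3.655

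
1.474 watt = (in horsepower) 0.001977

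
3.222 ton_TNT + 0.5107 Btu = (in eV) 8.414e+28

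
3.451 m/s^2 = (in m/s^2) 3.451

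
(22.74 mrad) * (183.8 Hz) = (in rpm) 39.91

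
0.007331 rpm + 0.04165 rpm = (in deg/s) 0.2939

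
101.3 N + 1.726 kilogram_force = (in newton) 118.2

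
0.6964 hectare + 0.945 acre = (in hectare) 1.079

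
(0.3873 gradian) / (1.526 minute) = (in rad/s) 6.644e-05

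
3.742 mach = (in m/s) 1274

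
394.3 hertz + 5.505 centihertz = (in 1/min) 2.366e+04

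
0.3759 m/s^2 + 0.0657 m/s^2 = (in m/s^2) 0.4416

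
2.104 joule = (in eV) 1.313e+19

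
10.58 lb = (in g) 4799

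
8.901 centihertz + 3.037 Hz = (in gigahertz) 3.126e-09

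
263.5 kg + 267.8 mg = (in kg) 263.5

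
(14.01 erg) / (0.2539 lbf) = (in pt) 0.003516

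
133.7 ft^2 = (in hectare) 0.001242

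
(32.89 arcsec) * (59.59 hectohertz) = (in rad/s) 0.9502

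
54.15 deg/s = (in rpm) 9.025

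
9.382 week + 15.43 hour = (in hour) 1592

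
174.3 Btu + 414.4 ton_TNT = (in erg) 1.734e+19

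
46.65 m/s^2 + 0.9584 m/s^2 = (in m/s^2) 47.61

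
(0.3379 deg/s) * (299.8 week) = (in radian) 1.069e+06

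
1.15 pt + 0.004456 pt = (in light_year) 4.305e-20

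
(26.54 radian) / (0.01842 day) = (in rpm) 0.1592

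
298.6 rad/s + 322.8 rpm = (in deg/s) 1.905e+04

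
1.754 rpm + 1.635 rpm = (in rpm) 3.389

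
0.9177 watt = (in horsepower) 0.001231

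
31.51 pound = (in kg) 14.29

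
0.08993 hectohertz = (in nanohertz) 8.993e+09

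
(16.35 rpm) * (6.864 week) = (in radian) 7.108e+06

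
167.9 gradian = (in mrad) 2637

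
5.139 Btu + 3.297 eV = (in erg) 5.422e+10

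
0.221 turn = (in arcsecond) 2.864e+05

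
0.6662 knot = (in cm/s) 34.27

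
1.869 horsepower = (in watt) 1394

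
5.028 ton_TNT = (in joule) 2.104e+10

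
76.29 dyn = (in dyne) 76.29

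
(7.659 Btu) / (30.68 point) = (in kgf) 7.613e+04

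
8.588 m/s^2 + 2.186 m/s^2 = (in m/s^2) 10.77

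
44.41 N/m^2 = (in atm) 0.0004383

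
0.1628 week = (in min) 1641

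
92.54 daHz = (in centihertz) 9.254e+04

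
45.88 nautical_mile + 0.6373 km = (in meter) 8.561e+04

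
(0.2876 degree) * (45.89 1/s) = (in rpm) 2.2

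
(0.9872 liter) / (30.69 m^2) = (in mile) 1.999e-08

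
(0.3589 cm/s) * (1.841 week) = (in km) 3.996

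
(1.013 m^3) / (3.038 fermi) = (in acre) 8.24e+10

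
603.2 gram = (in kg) 0.6032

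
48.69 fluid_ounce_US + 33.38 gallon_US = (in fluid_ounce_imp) 4498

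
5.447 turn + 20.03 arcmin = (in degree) 1961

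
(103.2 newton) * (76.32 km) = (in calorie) 1.882e+06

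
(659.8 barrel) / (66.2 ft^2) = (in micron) 1.706e+07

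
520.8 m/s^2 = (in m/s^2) 520.8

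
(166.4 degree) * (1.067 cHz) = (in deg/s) 1.775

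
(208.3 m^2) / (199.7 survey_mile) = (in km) 6.481e-07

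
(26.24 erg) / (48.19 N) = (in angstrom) 544.5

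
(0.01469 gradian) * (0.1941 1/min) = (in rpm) 7.128e-06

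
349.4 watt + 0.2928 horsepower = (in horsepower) 0.7614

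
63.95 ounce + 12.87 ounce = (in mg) 2.178e+06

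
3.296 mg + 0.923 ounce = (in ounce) 0.9231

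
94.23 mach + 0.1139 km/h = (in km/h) 1.155e+05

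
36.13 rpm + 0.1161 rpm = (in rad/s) 3.796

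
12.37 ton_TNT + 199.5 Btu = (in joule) 5.176e+10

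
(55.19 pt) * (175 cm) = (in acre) 8.419e-06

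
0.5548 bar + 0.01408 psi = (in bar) 0.5558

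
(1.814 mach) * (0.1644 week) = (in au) 0.0004105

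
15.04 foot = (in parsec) 1.486e-16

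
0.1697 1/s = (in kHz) 0.0001697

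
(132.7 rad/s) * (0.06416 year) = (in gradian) 1.709e+10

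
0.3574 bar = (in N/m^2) 3.574e+04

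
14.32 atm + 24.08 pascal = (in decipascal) 1.451e+07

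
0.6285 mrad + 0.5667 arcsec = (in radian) 0.0006312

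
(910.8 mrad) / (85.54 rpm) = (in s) 0.1017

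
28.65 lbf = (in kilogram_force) 13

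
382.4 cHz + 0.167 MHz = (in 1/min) 1.002e+07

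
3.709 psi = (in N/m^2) 2.557e+04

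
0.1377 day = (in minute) 198.3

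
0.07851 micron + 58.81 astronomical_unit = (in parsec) 0.0002851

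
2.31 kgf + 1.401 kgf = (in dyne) 3.639e+06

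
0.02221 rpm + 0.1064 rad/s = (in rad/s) 0.1087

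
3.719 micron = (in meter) 3.719e-06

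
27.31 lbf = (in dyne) 1.215e+07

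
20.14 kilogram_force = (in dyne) 1.975e+07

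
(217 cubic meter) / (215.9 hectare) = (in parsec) 3.257e-21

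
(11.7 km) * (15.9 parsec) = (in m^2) 5.74e+21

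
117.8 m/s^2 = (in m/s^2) 117.8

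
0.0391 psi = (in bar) 0.002696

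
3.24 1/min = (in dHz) 0.54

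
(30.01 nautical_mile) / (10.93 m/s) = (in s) 5085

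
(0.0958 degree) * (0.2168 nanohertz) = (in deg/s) 2.077e-11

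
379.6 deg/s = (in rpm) 63.27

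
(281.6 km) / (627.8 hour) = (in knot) 0.2422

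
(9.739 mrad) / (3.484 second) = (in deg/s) 0.1602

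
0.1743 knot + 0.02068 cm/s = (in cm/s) 8.987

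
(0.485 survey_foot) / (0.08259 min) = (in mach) 8.761e-05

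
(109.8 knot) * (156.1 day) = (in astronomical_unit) 0.005093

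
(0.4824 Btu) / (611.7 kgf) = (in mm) 84.84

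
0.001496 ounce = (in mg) 42.41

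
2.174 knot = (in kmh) 4.026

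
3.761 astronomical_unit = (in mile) 3.496e+08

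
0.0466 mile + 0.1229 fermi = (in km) 0.075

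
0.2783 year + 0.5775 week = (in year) 0.2894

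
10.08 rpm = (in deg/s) 60.48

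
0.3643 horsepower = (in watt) 271.7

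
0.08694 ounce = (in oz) 0.08694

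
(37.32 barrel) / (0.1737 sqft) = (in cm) 3.677e+04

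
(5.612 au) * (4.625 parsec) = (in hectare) 1.198e+25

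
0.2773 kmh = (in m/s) 0.07703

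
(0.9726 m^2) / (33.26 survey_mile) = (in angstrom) 1.817e+05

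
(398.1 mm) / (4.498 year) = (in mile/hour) 6.278e-09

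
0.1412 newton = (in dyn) 1.412e+04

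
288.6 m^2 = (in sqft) 3106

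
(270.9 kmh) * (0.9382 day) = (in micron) 6.1e+12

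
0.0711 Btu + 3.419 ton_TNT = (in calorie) 3.419e+09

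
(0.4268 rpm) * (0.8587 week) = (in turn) 3694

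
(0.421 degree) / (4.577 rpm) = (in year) 4.861e-10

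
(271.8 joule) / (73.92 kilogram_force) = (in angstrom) 3.749e+09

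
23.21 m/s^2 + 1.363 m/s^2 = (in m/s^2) 24.57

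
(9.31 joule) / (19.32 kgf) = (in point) 139.3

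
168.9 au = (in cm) 2.527e+15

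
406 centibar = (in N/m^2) 4.06e+05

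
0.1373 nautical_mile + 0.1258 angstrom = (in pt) 7.208e+05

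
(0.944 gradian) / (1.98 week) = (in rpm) 1.182e-07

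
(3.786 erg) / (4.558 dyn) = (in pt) 23.55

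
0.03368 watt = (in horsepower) 4.517e-05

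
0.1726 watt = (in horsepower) 0.0002315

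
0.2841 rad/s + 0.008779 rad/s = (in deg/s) 16.78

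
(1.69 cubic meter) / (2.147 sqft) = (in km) 0.008473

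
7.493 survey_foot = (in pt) 6474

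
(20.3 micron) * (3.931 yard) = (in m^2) 7.297e-05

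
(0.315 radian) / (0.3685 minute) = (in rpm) 0.136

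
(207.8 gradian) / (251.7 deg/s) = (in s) 0.743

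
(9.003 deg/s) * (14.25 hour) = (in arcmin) 2.771e+07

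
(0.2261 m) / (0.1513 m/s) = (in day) 1.73e-05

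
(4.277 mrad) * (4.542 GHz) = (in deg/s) 1.113e+09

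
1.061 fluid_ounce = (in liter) 0.03138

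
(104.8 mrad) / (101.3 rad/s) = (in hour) 2.874e-07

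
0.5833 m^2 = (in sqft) 6.279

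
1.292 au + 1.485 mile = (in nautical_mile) 1.044e+08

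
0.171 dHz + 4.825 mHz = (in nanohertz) 2.192e+07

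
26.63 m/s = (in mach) 0.07821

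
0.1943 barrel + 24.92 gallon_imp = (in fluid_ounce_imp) 5074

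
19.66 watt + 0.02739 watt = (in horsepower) 0.0264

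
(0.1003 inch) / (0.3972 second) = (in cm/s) 0.6414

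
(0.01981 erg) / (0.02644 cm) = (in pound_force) 1.684e-06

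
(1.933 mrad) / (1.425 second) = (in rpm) 0.01295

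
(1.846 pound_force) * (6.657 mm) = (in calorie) 0.01306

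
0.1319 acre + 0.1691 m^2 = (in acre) 0.1319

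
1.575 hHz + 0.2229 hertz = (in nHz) 1.577e+11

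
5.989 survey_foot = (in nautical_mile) 0.0009857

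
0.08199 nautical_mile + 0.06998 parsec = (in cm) 2.159e+17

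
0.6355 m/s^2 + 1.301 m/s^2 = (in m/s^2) 1.936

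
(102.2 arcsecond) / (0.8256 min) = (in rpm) 9.552e-05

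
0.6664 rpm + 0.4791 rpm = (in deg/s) 6.873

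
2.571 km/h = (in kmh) 2.571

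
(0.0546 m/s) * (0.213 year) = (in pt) 1.04e+09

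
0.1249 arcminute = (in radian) 3.633e-05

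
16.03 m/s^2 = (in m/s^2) 16.03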